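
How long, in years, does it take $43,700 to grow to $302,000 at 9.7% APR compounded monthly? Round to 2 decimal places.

20.01 years

Periodic rate i = 0.097/12 = 0.00808333.
n = ln(302000/43700) / ln(1+0.00808333) = ln(6.91076) / 0.008051 = 240.1090 months
= 240.1090/12 years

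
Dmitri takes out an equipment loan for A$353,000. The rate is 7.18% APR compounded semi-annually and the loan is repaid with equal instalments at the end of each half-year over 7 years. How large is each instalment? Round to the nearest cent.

i = 0.0718/2 = 0.0359 per half-year; n = 7·2 = 14.
PMT = 353000 / ( [1 − (1+0.0359)^(−14)] / 0.0359 ) = 353000 / 10.854880 = 32,519.9343

A$32,519.93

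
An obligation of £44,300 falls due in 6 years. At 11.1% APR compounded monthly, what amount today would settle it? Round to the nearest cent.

£22,829.33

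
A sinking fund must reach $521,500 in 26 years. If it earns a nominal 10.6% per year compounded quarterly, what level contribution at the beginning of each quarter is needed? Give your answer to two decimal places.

Periodic rate i = 0.106/4 = 0.0265; n = 26 × 4 = 104 periods.
PMT = 521500 / ( [(1+0.0265)^104 − 1] / 0.0265 × (1+i) ) = 521500 / 549.354788 = 949.2954

$949.30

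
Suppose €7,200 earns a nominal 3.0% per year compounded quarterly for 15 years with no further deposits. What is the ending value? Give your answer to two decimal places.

€11,272.90

Periodic rate i = 0.03/4 = 0.0075; n = 15 × 4 = 60 periods.
7,200 × (1+0.0075)^60 = 7,200 × 1.565681 = 11,272.9034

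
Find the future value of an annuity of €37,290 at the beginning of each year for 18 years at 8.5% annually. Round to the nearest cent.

FV = 37290 × [(1+0.085)^18 − 1] / 0.085 × (1+i) = 37290 × 42.665450 = 1,590,994.6298
(annuity-due: payments at period start, so ×(1+i).)

€1,590,994.63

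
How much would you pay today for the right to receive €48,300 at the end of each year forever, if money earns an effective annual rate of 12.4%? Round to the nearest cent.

PV = PMT / i = 48300 / 0.124 = 389,516.1290

€389,516.13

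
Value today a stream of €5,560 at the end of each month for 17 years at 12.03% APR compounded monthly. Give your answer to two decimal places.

With 12 periods per year: i = 0.010025, n = 204.
PV = 5560 × [1 − (1+0.010025)^(−204)] / 0.010025 = 5560 × 86.714081 = 482,130.2905

€482,130.29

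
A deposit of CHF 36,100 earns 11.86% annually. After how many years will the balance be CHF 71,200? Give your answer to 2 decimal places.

(1+i)^n = 71200/36100 = 1.97230, so n = ln 1.97230 / ln 1.1186 = 6.0601 years

6.06 years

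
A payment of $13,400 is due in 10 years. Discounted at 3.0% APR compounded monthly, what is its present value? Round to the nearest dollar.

i = 0.03/12 = 0.0025 per month; n = 10·12 = 120.
PV = 13,400 / (1 + 0.0025)^120 = 13,400 / 1.349354 = 9,930.6813

$9,931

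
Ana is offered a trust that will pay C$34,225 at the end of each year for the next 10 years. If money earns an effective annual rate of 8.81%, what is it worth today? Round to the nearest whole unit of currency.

PV = PMT · [1 − (1+i)^(−n)] / i = 34225 · 6.471680 = 221,493.2381

C$221,493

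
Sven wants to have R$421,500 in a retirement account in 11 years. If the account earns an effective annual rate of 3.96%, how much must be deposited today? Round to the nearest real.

R$274,959

Discount factor = (1+0.0396)^(−11) = 0.652336; PV = 421,500 × 0.652336 = 274,959.4180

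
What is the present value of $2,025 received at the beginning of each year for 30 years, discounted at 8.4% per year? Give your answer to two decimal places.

Annuity factor a(30|0.084) × (1+i) = 11.756948; PV = 2025 × 11.756948 = 23,807.8194
(annuity-due: payments at period start, so ×(1+i).)

$23,807.82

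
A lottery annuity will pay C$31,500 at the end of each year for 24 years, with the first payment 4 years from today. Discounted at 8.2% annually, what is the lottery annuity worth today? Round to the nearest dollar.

C$257,513

PV at t=3 (ordinary 24-year annuity): 31500 × a(24|0.082) = 31500 × 10.355486 = 326,197.8089
Discount back 3 years: 326,197.8089 × (1+0.082)^(−3) = 326,197.8089 × 0.789438 = 257,513.0586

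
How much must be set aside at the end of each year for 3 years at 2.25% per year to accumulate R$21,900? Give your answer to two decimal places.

R$7,138.19

FV-annuity factor = 3.068006; PMT = 21900 / 3.068006 = 7,138.1862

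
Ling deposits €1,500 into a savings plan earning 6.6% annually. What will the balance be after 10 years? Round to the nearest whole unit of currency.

1,500 × (1+0.066)^10 = 1,500 × 1.894838 = 2,842.2567

€2,842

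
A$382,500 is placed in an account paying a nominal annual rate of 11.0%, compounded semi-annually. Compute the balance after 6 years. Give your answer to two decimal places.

Periodic rate i = 0.11/2 = 0.055; n = 6 × 2 = 12 periods.
FV = PV·(1+i)^n = 382,500 × 1.901207 = 727,211.8633

A$727,211.86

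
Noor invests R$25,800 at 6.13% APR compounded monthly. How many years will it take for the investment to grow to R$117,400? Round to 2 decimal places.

Periodic rate i = 0.0613/12 = 0.00510833.
(1+i)^n = 117400/25800 = 4.55039, so n = ln 4.55039 / ln 1.00511 = 297.3728 months
= 297.3728/12 years

24.78 years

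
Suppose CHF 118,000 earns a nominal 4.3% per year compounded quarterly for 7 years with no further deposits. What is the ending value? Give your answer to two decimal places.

CHF 159,186.78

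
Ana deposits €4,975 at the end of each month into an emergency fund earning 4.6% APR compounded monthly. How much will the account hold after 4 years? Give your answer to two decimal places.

€261,632.74

Periodic rate i = 0.046/12 = 0.00383333; n = 4 × 12 = 48 periods.
FV = PMT · [(1+i)^n − 1] / i = 4975 · 52.589496 = 261,632.7410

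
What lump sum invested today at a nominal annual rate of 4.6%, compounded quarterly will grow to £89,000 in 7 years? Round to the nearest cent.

£64,616.76

Periodic rate i = 0.046/4 = 0.0115; n = 7 × 4 = 28 periods.
Discount factor = (1+0.0115)^(−28) = 0.726031; PV = 89,000 × 0.726031 = 64,616.7585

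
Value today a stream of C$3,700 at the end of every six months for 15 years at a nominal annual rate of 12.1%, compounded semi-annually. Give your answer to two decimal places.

i = 0.121/2 = 0.0605 per half-year; n = 15·2 = 30.
Annuity factor a(30|0.0605) = 13.691500; PV = 3700 × 13.691500 = 50,658.5511

C$50,658.55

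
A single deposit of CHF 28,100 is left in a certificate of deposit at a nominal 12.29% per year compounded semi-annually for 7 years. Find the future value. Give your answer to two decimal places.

Periodic rate i = 0.1229/2 = 0.06145; n = 7 × 2 = 14 periods.
FV = 28,100 × (1 + 0.06145)^14 = 64,758.9650

CHF 64,758.97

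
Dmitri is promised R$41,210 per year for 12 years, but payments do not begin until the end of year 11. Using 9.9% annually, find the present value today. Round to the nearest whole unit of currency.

R$109,784

PV at t=10 (ordinary 12-year annuity): 41210 × a(12|0.099) = 41210 × 6.847198 = 282,173.0214
Discount back 10 years: 282,173.0214 × (1+0.099)^(−10) = 282,173.0214 × 0.389066 = 109,783.8771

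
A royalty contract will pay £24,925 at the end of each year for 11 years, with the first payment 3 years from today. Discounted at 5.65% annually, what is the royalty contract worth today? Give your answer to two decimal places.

PV at t=2 (ordinary 11-year annuity): 24925 × a(11|0.0565) = 24925 × 8.029993 = 200,147.5783
Discount back 2 years: 200,147.5783 × (1+0.0565)^(−2) = 200,147.5783 × 0.895903 = 179,312.8185

£179,312.82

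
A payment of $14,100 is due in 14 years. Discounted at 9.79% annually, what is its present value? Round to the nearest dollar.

PV = 14,100 / (1 + 0.0979)^14 = 14,100 / 3.697251 = 3,813.6438

$3,814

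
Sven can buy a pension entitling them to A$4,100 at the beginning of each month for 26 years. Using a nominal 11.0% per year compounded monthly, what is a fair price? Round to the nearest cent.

A$425,184.18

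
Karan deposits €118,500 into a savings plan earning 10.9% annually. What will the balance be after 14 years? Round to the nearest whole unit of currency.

€504,382

FV = PV·(1+i)^n = 118,500 × 4.256392 = 504,382.4843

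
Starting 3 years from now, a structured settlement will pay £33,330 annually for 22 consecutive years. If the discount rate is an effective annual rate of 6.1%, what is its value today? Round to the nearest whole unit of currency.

£353,444

Value one period before first payment (t=2): 33330 × [1 − (1+0.061)^(−22)] / 0.061 = 33330 × 11.937581 = 397,879.5666
Discount back 2 years: 397,879.5666 × (1+0.061)^(−2) = 397,879.5666 × 0.888320 = 353,444.2074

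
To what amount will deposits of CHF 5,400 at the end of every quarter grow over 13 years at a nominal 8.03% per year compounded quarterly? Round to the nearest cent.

CHF 487,158.12

With 4 periods per year: i = 0.020075, n = 52.
FV = 5400 × [(1+0.020075)^52 − 1] / 0.020075 = 5400 × 90.214467 = 487,158.1213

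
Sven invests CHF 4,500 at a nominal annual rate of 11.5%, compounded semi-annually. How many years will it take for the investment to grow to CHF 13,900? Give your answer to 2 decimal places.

Periodic rate i = 0.115/2 = 0.0575.
n = ln(13900/4500) / ln(1+0.0575) = ln(3.08889) / 0.055908 = 20.1728 half-years
= 20.1728/2 years

10.09 years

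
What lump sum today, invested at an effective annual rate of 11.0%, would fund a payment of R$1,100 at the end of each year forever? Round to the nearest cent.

PV = C/r = 1100/0.11 = 10,000.0000

R$10,000.00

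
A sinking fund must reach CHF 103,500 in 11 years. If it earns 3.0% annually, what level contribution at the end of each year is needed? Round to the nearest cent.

PMT = 103500 / ( [(1+0.03)^11 − 1] / 0.03 ) = 103500 / 12.807796 = 8,081.0159

CHF 8,081.02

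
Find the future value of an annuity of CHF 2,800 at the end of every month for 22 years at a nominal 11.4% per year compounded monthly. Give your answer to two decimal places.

CHF 3,282,138.23

Periodic rate i = 0.114/12 = 0.0095; n = 22 × 12 = 264 periods.
FV = 2800 × [(1+0.0095)^264 − 1] / 0.0095 = 2800 × 1172.192225 = 3,282,138.2290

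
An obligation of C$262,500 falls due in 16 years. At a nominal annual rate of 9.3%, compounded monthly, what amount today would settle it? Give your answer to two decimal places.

C$59,619.78

With 12 periods per year: i = 0.00775, n = 192.
PV = FV·(1+i)^(−n) = 262,500 × 0.227123 = 59,619.7839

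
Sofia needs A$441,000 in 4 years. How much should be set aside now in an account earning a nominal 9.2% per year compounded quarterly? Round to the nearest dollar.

A$306,499

With 4 periods per year: i = 0.023, n = 16.
PV = FV·(1+i)^(−n) = 441,000 × 0.695008 = 306,498.5682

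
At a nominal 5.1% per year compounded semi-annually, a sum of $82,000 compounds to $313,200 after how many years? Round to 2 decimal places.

26.61 years

Periodic rate i = 0.051/2 = 0.0255.
n = ln(313200/82000) / ln(1+0.0255) = ln(3.81951) / 0.025180 = 53.2211 half-years
= 53.2211/2 years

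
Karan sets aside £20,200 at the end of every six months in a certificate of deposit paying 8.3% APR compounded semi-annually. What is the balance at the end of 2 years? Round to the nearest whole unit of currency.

With 2 periods per year: i = 0.0415, n = 4.
Accumulation factor s(4|0.0415) = 4.255960; FV = 20200 × 4.255960 = 85,970.4016

£85,970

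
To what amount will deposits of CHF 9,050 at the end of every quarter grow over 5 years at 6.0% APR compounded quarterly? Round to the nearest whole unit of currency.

CHF 209,269

i = 0.06/4 = 0.015 per quarter; n = 5·4 = 20.
FV = 9050 × [(1+0.015)^20 − 1] / 0.015 = 9050 × 23.123667 = 209,269.1873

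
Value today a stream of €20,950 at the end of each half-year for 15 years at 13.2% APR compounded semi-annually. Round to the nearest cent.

i = 0.132/2 = 0.066 per half-year; n = 15·2 = 30.
PV = PMT · [1 − (1+i)^(−n)] / i = 20950 · 12.924414 = 270,766.4753

€270,766.48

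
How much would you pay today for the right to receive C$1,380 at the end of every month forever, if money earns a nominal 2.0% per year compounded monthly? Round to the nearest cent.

C$828,000.00

Periodic rate i = 0.02/12 = 0.00166667.
PV = PMT / i = 1380 / 0.00166667 = 828,000.0000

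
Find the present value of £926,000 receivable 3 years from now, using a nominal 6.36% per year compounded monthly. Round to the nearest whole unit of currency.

i = 0.0636/12 = 0.0053 per month; n = 3·12 = 36.
PV = FV·(1+i)^(−n) = 926,000 × 0.826714 = 765,537.4033

£765,537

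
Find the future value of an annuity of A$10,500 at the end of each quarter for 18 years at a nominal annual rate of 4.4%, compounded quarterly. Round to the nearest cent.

A$1,143,813.66

i = 0.044/4 = 0.011 per quarter; n = 18·4 = 72.
Accumulation factor s(72|0.011) = 108.934635; FV = 10500 × 108.934635 = 1,143,813.6639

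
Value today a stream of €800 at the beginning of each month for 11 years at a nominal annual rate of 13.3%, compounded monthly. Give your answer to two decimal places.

€55,945.97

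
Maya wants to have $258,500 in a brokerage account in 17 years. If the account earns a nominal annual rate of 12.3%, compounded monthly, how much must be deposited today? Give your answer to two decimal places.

i = 0.123/12 = 0.01025 per month; n = 17·12 = 204.
PV = 258,500 / (1 + 0.01025)^204 = 258,500 / 8.007321 = 32,282.9555

$32,282.96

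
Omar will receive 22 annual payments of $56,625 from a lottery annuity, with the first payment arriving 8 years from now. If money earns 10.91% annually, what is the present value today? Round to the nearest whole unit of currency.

$225,648

Value one period before first payment (t=7): 56625 × [1 − (1+0.1091)^(−22)] / 0.1091 = 56625 × 8.226570 = 465,829.4985
PV₀ = 465,829.4985 / (1+0.1091)^7 = 465,829.4985 / 2.064405 = 225,648.2915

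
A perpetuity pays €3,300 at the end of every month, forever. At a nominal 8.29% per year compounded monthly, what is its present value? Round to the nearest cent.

Periodic rate i = 0.0829/12 = 0.00690833.
PV = PMT / i = 3300 / 0.00690833 = 477,683.9566

€477,683.96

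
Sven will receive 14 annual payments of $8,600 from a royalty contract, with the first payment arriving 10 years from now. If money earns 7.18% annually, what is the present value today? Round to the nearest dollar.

$39,864

PV at t=9 (ordinary 14-year annuity): 8600 × a(14|0.0718) = 8600 × 8.651841 = 74,405.8331
Discount back 9 years: 74,405.8331 × (1+0.0718)^(−9) = 74,405.8331 × 0.535767 = 39,864.2143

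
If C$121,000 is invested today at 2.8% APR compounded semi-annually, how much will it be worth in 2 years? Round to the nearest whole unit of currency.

i = 0.028/2 = 0.014 per half-year; n = 2·2 = 4.
FV = 121,000 × (1 + 0.014)^4 = 127,919.6287

C$127,920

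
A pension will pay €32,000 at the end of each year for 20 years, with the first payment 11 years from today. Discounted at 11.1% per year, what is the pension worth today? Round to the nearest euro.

€88,363

PV at t=10 (ordinary 20-year annuity): 32000 × a(20|0.111) = 32000 × 7.911531 = 253,168.9907
PV₀ = 253,168.9907 / (1+0.111)^10 = 253,168.9907 / 2.865105 = 88,362.8919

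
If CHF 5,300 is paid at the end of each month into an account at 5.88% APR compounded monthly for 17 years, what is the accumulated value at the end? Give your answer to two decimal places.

CHF 1,850,208.38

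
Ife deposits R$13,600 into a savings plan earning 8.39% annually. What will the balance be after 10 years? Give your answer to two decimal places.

R$30,439.05

13,600 × (1+0.0839)^10 = 13,600 × 2.238165 = 30,439.0484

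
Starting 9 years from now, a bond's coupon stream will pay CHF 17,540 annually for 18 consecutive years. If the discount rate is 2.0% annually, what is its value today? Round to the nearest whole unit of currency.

CHF 224,434

PV at t=8 (ordinary 18-year annuity): 17540 × a(18|0.02) = 17540 × 14.992031 = 262,960.2282
Discount back 8 years: 262,960.2282 × (1+0.02)^(−8) = 262,960.2282 × 0.853490 = 224,434.0227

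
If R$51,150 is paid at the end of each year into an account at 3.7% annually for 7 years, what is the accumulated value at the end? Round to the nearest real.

Accumulation factor s(7|0.037) = 7.826728; FV = 51150 × 7.826728 = 400,337.1219

R$400,337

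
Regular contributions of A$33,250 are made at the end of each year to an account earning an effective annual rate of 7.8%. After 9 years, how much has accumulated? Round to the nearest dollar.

A$411,760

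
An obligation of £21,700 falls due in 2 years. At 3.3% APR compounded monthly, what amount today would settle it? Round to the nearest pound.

i = 0.033/12 = 0.00275 per month; n = 2·12 = 24.
PV = 21,700 / (1 + 0.00275)^24 = 21,700 / 1.068130 = 20,315.8800

£20,316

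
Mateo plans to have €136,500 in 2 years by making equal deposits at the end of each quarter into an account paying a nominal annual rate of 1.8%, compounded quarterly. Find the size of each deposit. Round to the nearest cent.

€16,795.58

i = 0.018/4 = 0.0045 per quarter; n = 2·4 = 8.
PMT = 136500 / ( [(1+0.0045)^8 − 1] / 0.0045 ) = 136500 / 8.127140 = 16,795.5755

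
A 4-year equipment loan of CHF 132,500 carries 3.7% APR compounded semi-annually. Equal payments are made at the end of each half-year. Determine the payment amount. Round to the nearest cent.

With 2 periods per year: i = 0.0185, n = 8.
PMT = 132500 / ( [1 − (1+0.0185)^(−8)] / 0.0185 ) = 132500 / 7.373070 = 17,970.8052

CHF 17,970.81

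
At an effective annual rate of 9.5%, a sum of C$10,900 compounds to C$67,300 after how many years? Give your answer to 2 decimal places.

20.06 years

n = ln(67300/10900) / ln(1+0.095) = ln(6.17431) / 0.090754 = 20.0585 years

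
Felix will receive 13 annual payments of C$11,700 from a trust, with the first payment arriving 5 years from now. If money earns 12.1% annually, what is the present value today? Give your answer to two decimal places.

Value one period before first payment (t=4): 11700 × [1 − (1+0.121)^(−13)] / 0.121 = 11700 × 6.392308 = 74,790.0082
Discount back 4 years: 74,790.0082 × (1+0.121)^(−4) = 74,790.0082 × 0.633253 = 47,361.0291

C$47,361.03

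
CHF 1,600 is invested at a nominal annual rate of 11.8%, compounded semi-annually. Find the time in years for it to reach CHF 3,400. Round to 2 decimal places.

6.57 years

Periodic rate i = 0.118/2 = 0.059.
n = ln(3400/1600) / ln(1+0.059) = ln(2.12500) / 0.057325 = 13.1491 half-years
= 13.1491/2 years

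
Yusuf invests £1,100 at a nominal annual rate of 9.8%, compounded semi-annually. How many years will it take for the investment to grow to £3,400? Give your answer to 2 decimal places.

11.79 years

Periodic rate i = 0.098/2 = 0.049.
n = ln(3400/1100) / ln(1+0.049) = ln(3.09091) / 0.047837 = 23.5896 half-years
= 23.5896/2 years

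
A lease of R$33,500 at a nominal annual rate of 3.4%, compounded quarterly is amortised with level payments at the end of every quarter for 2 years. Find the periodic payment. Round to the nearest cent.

i = 0.034/4 = 0.0085 per quarter; n = 2·4 = 8.
PMT = 33500 / ( [1 − (1+0.0085)^(−8)] / 0.0085 ) = 33500 / 7.702471 = 4,349.2534

R$4,349.25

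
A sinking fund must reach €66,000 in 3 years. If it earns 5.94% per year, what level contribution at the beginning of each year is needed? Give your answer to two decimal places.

PMT = 66000 / ( [(1+0.0594)^3 − 1] / 0.0594 × (1+i) ) = 66000 / 3.370723 = 19,580.3688

€19,580.37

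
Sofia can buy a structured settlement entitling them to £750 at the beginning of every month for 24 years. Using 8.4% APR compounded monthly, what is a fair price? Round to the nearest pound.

Periodic rate i = 0.084/12 = 0.007; n = 24 × 12 = 288 periods.
PV = PMT · [1 − (1+i)^(−n)] / i × (1+i) = 750 · 124.562182 = 93,421.6362
(annuity-due: payments at period start, so ×(1+i).)

£93,422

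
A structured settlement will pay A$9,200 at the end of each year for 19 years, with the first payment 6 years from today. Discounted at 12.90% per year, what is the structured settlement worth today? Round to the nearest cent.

PV at t=5 (ordinary 19-year annuity): 9200 × a(19|0.129) = 9200 × 6.978856 = 64,205.4778
PV₀ = 64,205.4778 / (1+0.129)^5 = 64,205.4778 / 1.834297 = 35,002.7666

A$35,002.77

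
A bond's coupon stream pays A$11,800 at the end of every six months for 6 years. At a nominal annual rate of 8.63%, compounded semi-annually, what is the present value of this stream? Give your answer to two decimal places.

A$108,747.04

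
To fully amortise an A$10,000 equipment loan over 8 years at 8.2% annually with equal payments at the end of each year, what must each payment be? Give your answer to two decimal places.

Annuity-PV factor = 5.703278; PMT = 10000 / 5.703278 = 1,753.3776

A$1,753.38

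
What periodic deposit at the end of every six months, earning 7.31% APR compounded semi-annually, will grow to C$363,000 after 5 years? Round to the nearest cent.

i = 0.0731/2 = 0.03655 per half-year; n = 5·2 = 10.
FV-annuity factor = 11.815776; PMT = 363000 / 11.815776 = 30,721.6393

C$30,721.64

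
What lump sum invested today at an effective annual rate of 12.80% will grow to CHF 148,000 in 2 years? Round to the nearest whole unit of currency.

Discount factor = (1+0.128)^(−2) = 0.785926; PV = 148,000 × 0.785926 = 116,317.0867

CHF 116,317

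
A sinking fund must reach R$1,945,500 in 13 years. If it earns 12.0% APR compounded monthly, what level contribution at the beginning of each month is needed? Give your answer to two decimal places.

R$5,175.15

With 12 periods per year: i = 0.01, n = 156.
FV-annuity factor × (1+i) = 375.931145; PMT = 1.9455e+06 / 375.931145 = 5,175.1498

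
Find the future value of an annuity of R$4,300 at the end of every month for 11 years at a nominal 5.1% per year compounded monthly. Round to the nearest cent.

With 12 periods per year: i = 0.00425, n = 132.
Accumulation factor s(132|0.00425) = 176.551077; FV = 4300 × 176.551077 = 759,169.6318

R$759,169.63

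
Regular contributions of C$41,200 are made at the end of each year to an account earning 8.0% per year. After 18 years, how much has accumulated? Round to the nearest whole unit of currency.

C$1,542,950

FV = 41200 × [(1+0.08)^18 − 1] / 0.08 = 41200 × 37.450244 = 1,542,950.0421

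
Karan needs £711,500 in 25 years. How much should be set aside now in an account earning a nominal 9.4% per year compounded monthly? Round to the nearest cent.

£68,479.32

Periodic rate i = 0.094/12 = 0.00783333; n = 25 × 12 = 300 periods.
Discount factor = (1+0.00783333)^(−300) = 0.096246; PV = 711,500 × 0.096246 = 68,479.3198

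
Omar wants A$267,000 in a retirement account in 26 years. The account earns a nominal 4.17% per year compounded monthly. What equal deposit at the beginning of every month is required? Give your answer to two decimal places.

Periodic rate i = 0.0417/12 = 0.003475; n = 26 × 12 = 312 periods.
PMT = 267000 / ( [(1+0.003475)^312 − 1] / 0.003475 × (1+i) ) = 267000 / 563.540234 = 473.7905

A$473.79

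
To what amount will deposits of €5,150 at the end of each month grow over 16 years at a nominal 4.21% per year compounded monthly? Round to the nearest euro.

€1,407,711

Periodic rate i = 0.0421/12 = 0.00350833; n = 16 × 12 = 192 periods.
Accumulation factor s(192|0.00350833) = 273.341916; FV = 5150 × 273.341916 = 1,407,710.8659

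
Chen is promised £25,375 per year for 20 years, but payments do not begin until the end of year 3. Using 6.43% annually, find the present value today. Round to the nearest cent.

£248,209.94

PV at t=2 (ordinary 20-year annuity): 25375 × a(20|0.0643) = 25375 × 11.080038 = 281,155.9607
Discount back 2 years: 281,155.9607 × (1+0.0643)^(−2) = 281,155.9607 × 0.882819 = 248,209.9408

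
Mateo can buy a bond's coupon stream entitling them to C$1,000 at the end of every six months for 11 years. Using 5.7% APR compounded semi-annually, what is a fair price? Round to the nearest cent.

Periodic rate i = 0.057/2 = 0.0285; n = 11 × 2 = 22 periods.
Annuity factor a(22|0.0285) = 16.179065; PV = 1000 × 16.179065 = 16,179.0648

C$16,179.06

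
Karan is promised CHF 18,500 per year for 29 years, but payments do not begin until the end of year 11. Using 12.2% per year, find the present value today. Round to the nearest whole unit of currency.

Value one period before first payment (t=10): 18500 × [1 − (1+0.122)^(−29)] / 0.122 = 18500 × 7.905752 = 146,256.4104
PV₀ = 146,256.4104 / (1+0.122)^10 = 146,256.4104 / 3.161758 = 46,257.9456

CHF 46,258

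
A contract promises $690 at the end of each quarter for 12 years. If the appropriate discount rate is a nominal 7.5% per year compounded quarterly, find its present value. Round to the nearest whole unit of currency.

i = 0.075/4 = 0.01875 per quarter; n = 12·4 = 48.
Annuity factor a(48|0.01875) = 31.468162; PV = 690 × 31.468162 = 21,713.0318

$21,713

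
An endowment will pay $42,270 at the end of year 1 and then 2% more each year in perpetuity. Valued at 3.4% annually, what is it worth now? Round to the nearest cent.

PV = D₁/(r − g) = 42270/(0.034 − 0.02) = 3,019,285.7143

$3,019,285.71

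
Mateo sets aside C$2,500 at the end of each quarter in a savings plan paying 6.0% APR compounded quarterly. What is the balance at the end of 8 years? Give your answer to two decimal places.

C$101,720.72

i = 0.06/4 = 0.015 per quarter; n = 8·4 = 32.
Accumulation factor s(32|0.015) = 40.688288; FV = 2500 × 40.688288 = 101,720.7200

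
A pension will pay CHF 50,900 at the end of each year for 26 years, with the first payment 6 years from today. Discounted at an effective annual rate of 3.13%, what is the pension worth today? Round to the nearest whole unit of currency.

CHF 768,438

PV at t=5 (ordinary 26-year annuity): 50900 × a(26|0.0313) = 50900 × 17.612314 = 896,466.7685
Discount back 5 years: 896,466.7685 × (1+0.0313)^(−5) = 896,466.7685 × 0.857186 = 768,438.4838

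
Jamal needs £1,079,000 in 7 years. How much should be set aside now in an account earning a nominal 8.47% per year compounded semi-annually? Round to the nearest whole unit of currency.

£603,714

With 2 periods per year: i = 0.04235, n = 14.
Discount factor = (1+0.04235)^(−14) = 0.559513; PV = 1,079,000 × 0.559513 = 603,714.2881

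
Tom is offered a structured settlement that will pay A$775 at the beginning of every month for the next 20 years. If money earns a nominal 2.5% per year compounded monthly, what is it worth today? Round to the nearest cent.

A$146,557.91

i = 0.025/12 = 0.00208333 per month; n = 20·12 = 240.
PV = PMT · [1 − (1+i)^(−n)] / i × (1+i) = 775 · 189.106975 = 146,557.9059
(Beginning-of-period payments → annuity-due factor ×(1+i).)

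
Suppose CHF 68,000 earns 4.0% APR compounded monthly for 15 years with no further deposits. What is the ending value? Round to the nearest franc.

With 12 periods per year: i = 0.00333333, n = 180.
FV = 68,000 × (1 + 0.00333333)^180 = 123,780.5107

CHF 123,781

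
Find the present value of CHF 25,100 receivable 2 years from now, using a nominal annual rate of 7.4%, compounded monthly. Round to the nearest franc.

CHF 21,657

Periodic rate i = 0.074/12 = 0.00616667; n = 2 × 12 = 24 periods.
Discount factor = (1+0.00616667)^(−24) = 0.862823; PV = 25,100 × 0.862823 = 21,656.8611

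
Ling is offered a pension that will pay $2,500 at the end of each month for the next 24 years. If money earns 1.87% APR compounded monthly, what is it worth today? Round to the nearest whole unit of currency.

i = 0.0187/12 = 0.00155833 per month; n = 24·12 = 288.
PV = 2500 × [1 − (1+0.00155833)^(−288)] / 0.00155833 = 2500 × 231.903650 = 579,759.1253

$579,759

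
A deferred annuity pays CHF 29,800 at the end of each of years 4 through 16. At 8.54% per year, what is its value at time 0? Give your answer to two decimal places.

Value one period before first payment (t=3): 29800 × [1 − (1+0.0854)^(−13)] / 0.0854 = 29800 × 7.674314 = 228,694.5620
PV₀ = 228,694.5620 / (1+0.0854)^3 = 228,694.5620 / 1.278702 = 178,848.9464

CHF 178,848.95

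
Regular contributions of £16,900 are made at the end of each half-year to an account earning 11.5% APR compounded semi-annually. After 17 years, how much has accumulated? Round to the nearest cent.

£1,672,848.22

Periodic rate i = 0.115/2 = 0.0575; n = 17 × 2 = 34 periods.
Accumulation factor s(34|0.0575) = 98.985102; FV = 16900 × 98.985102 = 1,672,848.2178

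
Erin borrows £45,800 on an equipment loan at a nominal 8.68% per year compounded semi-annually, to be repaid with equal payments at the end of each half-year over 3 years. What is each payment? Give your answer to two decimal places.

£8,833.84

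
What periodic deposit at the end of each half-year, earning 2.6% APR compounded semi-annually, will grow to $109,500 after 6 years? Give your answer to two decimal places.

$8,490.81

Periodic rate i = 0.026/2 = 0.013; n = 6 × 2 = 12 periods.
PMT = 109500 / ( [(1+0.013)^12 − 1] / 0.013 ) = 109500 / 12.896290 = 8,490.8137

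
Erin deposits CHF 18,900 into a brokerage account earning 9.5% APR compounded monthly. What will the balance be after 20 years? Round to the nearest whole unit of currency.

i = 0.095/12 = 0.00791667 per month; n = 20·12 = 240.
FV = PV·(1+i)^n = 18,900 × 6.636061 = 125,421.5606

CHF 125,422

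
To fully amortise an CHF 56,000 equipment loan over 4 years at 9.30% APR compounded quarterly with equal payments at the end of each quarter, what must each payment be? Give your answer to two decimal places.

CHF 4,231.34

Periodic rate i = 0.093/4 = 0.02325; n = 4 × 4 = 16 periods.
Annuity-PV factor = 13.234572; PMT = 56000 / 13.234572 = 4,231.3419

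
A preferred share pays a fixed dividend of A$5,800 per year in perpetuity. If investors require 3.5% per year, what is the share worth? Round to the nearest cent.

A$165,714.29

PV = C/r = 5800/0.035 = 165,714.2857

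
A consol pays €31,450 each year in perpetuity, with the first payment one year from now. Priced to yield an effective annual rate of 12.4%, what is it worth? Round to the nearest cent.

€253,629.03

PV = PMT / i = 31450 / 0.124 = 253,629.0323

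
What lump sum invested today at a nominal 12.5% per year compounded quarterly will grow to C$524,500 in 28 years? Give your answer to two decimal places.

With 4 periods per year: i = 0.03125, n = 112.
Discount factor = (1+0.03125)^(−112) = 0.031859; PV = 524,500 × 0.031859 = 16,710.2058

C$16,710.21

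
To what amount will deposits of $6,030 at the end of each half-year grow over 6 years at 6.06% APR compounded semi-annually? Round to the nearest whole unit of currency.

$85,724

Periodic rate i = 0.0606/2 = 0.0303; n = 6 × 2 = 12 periods.
FV = 6030 × [(1+0.0303)^12 − 1] / 0.0303 = 6030 × 14.216242 = 85,723.9366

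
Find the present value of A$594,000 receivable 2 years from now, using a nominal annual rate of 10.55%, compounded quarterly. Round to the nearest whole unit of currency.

i = 0.1055/4 = 0.026375 per quarter; n = 2·4 = 8.
Discount factor = (1+0.026375)^(−8) = 0.811991; PV = 594,000 × 0.811991 = 482,322.9464

A$482,323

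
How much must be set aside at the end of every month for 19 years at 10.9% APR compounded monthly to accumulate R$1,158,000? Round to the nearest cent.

R$1,533.55

i = 0.109/12 = 0.00908333 per month; n = 19·12 = 228.
PMT = 1.158e+06 / ( [(1+0.00908333)^228 − 1] / 0.00908333 ) = 1.158e+06 / 755.111833 = 1,533.5477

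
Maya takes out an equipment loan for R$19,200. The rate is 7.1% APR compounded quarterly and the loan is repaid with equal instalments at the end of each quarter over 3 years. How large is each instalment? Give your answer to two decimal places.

Periodic rate i = 0.071/4 = 0.01775; n = 3 × 4 = 12 periods.
Annuity-PV factor = 10.722962; PMT = 19200 / 10.722962 = 1,790.5501

R$1,790.55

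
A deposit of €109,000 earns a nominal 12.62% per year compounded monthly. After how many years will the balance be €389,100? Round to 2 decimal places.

Periodic rate i = 0.1262/12 = 0.0105167.
n = ln(389100/109000) / ln(1+0.0105167) = ln(3.56972) / 0.010462 = 121.6325 months
= 121.6325/12 years

10.14 years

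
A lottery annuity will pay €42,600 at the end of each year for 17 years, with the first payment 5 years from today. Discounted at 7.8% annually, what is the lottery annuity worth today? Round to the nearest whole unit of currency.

PV at t=4 (ordinary 17-year annuity): 42600 × a(17|0.078) = 42600 × 9.244604 = 393,820.1212
PV₀ = 393,820.1212 / (1+0.078)^4 = 393,820.1212 / 1.350439 = 291,623.7284

€291,624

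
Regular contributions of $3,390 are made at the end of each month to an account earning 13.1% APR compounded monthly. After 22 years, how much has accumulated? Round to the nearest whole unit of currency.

$5,146,590

With 12 periods per year: i = 0.0109167, n = 264.
FV = PMT · [(1+i)^n − 1] / i = 3390 · 1518.168001 = 5,146,589.5241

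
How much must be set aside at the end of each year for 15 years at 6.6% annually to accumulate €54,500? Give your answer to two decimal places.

€2,236.52

PMT = 54500 / ( [(1+0.066)^15 − 1] / 0.066 ) = 54500 / 24.368230 = 2,236.5186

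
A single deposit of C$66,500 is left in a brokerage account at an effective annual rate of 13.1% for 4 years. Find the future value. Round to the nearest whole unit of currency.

C$108,811

66,500 × (1+0.131)^4 = 66,500 × 1.636253 = 108,810.8155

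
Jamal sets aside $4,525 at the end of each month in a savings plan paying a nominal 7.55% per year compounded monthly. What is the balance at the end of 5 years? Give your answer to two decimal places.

$328,611.73

Periodic rate i = 0.0755/12 = 0.00629167; n = 5 × 12 = 60 periods.
FV = PMT · [(1+i)^n − 1] / i = 4525 · 72.621376 = 328,611.7271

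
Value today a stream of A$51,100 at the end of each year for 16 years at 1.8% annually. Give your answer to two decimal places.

Annuity factor a(16|0.018) = 13.795310; PV = 51100 × 13.795310 = 704,940.3254

A$704,940.33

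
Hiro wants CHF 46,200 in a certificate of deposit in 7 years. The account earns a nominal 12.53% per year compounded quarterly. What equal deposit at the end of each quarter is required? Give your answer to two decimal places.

CHF 1,054.99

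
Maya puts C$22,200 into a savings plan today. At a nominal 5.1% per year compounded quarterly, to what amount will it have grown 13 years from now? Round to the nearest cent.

i = 0.051/4 = 0.01275 per quarter; n = 13·4 = 52.
FV = PV·(1+i)^n = 22,200 × 1.932489 = 42,901.2623

C$42,901.26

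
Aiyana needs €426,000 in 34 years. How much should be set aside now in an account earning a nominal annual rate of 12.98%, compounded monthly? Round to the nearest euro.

€5,285

With 12 periods per year: i = 0.0108167, n = 408.
PV = 426,000 / (1 + 0.0108167)^408 = 426,000 / 80.600324 = 5,285.3385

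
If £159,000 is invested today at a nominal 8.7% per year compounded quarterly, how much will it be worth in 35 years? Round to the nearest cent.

£3,233,312.03

i = 0.087/4 = 0.02175 per quarter; n = 35·4 = 140.
FV = PV·(1+i)^n = 159,000 × 20.335296 = 3,233,312.0293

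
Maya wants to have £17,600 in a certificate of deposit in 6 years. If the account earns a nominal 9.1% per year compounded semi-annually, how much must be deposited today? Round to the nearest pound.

£10,319

Periodic rate i = 0.091/2 = 0.0455; n = 6 × 2 = 12 periods.
PV = FV·(1+i)^(−n) = 17,600 × 0.586289 = 10,318.6818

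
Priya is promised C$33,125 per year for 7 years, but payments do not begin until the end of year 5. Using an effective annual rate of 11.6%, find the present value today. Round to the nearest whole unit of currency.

C$98,708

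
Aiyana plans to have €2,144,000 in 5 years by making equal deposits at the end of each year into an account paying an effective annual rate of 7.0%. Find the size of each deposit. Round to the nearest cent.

€372,821.65

PMT = 2.144e+06 / ( [(1+0.07)^5 − 1] / 0.07 ) = 2.144e+06 / 5.750739 = 372,821.6489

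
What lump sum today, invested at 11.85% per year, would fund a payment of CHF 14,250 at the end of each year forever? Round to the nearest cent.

CHF 120,253.16

PV = PMT / i = 14250 / 0.1185 = 120,253.1646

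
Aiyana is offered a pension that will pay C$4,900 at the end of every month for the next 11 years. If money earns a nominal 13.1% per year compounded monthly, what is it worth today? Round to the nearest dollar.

C$341,782

With 12 periods per year: i = 0.0109167, n = 132.
PV = PMT · [1 − (1+i)^(−n)] / i = 4900 · 69.751472 = 341,782.2139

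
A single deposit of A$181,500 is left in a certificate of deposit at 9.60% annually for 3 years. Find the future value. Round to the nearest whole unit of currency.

A$238,951

FV = PV·(1+i)^n = 181,500 × 1.316533 = 238,950.6916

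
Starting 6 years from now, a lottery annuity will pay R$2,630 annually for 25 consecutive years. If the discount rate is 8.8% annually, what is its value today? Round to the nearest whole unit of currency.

R$17,223

PV at t=5 (ordinary 25-year annuity): 2630 × a(25|0.088) = 2630 × 9.983904 = 26,257.6667
PV₀ = 26,257.6667 / (1+0.088)^5 = 26,257.6667 / 1.524560 = 17,223.1132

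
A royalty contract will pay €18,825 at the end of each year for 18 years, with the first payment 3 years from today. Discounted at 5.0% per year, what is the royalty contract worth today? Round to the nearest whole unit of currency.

PV at t=2 (ordinary 18-year annuity): 18825 × a(18|0.05) = 18825 × 11.689587 = 220,056.4734
Discount back 2 years: 220,056.4734 × (1+0.05)^(−2) = 220,056.4734 × 0.907029 = 199,597.7083

€199,598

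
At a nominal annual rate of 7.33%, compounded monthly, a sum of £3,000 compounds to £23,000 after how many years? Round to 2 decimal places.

Periodic rate i = 0.0733/12 = 0.00610833.
n = ln(23000/3000) / ln(1+0.00610833) = ln(7.66667) / 0.006090 = 334.4769 months
= 334.4769/12 years

27.87 years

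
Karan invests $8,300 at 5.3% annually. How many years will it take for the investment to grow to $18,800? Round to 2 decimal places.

15.83 years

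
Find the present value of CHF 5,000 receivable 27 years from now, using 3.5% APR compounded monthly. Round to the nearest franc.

With 12 periods per year: i = 0.00291667, n = 324.
PV = 5,000 / (1 + 0.00291667)^324 = 5,000 / 2.569277 = 1,946.0727

CHF 1,946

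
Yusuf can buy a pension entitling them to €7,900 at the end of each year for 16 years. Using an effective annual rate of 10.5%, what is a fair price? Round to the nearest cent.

PV = 7900 × [1 − (1+0.105)^(−16)] / 0.105 = 7900 × 7.596221 = 60,010.1487

€60,010.15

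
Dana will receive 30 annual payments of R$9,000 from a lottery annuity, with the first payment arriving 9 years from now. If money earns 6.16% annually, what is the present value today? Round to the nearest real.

R$75,497

Value one period before first payment (t=8): 9000 × [1 − (1+0.0616)^(−30)] / 0.0616 = 9000 × 13.532347 = 121,791.1227
PV₀ = 121,791.1227 / (1+0.0616)^8 = 121,791.1227 / 1.613197 = 75,496.7672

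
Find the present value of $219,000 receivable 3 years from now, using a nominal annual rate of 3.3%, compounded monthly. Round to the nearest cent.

Periodic rate i = 0.033/12 = 0.00275; n = 3 × 12 = 36 periods.
PV = 219,000 / (1 + 0.00275)^36 = 219,000 / 1.103916 = 198,384.6069

$198,384.61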